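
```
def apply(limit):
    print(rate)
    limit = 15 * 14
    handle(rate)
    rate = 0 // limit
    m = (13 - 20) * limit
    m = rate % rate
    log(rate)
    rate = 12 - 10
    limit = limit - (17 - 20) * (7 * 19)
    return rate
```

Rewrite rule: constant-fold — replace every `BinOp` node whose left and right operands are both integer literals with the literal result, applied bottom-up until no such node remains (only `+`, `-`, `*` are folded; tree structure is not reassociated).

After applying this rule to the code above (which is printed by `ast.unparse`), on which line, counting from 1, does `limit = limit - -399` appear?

10

Transformed code:
def apply(limit):
    print(rate)
    limit = 210
    handle(rate)
    rate = 0 // limit
    m = -7 * limit
    m = rate % rate
    log(rate)
    rate = 2
    limit = limit - -399
    return rate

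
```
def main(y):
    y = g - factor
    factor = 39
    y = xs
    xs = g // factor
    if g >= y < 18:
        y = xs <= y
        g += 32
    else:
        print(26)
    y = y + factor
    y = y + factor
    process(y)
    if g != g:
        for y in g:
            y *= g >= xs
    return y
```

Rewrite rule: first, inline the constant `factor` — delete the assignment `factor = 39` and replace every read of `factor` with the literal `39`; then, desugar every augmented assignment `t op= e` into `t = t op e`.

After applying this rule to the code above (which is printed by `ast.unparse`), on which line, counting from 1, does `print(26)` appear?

Transformed code:
def main(y):
    y = g - 39
    y = xs
    xs = g // 39
    if g >= y < 18:
        y = xs <= y
        g = g + 32
    else:
        print(26)
    y = y + 39
    y = y + 39
    process(y)
    if g != g:
        for y in g:
            y = y * (g >= xs)
    return y

9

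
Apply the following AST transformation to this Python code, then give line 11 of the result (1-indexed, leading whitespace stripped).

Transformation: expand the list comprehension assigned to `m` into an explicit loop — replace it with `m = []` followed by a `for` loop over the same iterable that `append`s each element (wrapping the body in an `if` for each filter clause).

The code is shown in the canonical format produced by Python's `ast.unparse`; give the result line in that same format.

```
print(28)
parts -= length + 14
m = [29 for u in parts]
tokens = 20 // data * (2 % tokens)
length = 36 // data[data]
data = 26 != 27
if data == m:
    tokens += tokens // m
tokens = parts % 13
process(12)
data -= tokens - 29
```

Transformed code:
print(28)
parts -= length + 14
m = []
for u in parts:
    m.append(29)
tokens = 20 // data * (2 % tokens)
length = 36 // data[data]
data = 26 != 27
if data == m:
    tokens += tokens // m
tokens = parts % 13
process(12)
data -= tokens - 29

tokens = parts % 13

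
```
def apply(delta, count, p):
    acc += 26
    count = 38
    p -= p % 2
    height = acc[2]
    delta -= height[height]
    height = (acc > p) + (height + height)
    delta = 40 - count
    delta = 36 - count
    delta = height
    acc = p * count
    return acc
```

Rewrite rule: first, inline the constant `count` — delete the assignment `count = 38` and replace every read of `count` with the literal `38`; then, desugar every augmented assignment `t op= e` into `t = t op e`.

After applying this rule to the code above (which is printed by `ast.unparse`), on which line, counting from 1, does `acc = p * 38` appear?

Transformed code:
def apply(delta, count, p):
    acc = acc + 26
    p = p - p % 2
    height = acc[2]
    delta = delta - height[height]
    height = (acc > p) + (height + height)
    delta = 40 - 38
    delta = 36 - 38
    delta = height
    acc = p * 38
    return acc

10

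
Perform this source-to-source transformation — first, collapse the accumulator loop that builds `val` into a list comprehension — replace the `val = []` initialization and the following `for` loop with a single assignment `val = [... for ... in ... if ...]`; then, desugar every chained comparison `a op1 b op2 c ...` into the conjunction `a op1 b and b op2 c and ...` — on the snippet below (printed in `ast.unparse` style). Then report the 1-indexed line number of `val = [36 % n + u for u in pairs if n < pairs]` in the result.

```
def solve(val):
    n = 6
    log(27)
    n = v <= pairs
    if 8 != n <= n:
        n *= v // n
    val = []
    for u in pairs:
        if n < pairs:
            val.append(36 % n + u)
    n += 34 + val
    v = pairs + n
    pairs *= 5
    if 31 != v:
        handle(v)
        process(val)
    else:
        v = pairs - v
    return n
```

7

Transformed code:
def solve(val):
    n = 6
    log(27)
    n = v <= pairs
    if 8 != n and n <= n:
        n *= v // n
    val = [36 % n + u for u in pairs if n < pairs]
    n += 34 + val
    v = pairs + n
    pairs *= 5
    if 31 != v:
        handle(v)
        process(val)
    else:
        v = pairs - v
    return n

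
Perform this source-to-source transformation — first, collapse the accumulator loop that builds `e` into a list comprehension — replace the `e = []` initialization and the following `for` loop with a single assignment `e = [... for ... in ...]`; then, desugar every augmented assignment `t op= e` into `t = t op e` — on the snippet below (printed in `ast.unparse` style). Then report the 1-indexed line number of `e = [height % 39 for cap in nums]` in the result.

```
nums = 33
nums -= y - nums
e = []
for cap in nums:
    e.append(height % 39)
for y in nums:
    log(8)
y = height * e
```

3

Transformed code:
nums = 33
nums = nums - (y - nums)
e = [height % 39 for cap in nums]
for y in nums:
    log(8)
y = height * e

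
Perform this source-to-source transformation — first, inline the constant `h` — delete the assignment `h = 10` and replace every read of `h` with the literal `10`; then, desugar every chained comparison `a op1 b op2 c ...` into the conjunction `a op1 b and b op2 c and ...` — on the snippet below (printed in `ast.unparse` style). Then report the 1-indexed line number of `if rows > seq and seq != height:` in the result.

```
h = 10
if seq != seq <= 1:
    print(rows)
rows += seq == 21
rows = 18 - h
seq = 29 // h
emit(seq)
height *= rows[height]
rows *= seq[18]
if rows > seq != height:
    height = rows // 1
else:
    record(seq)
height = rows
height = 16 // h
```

Transformed code:
if seq != seq and seq <= 1:
    print(rows)
rows += seq == 21
rows = 18 - 10
seq = 29 // 10
emit(seq)
height *= rows[height]
rows *= seq[18]
if rows > seq and seq != height:
    height = rows // 1
else:
    record(seq)
height = rows
height = 16 // 10

9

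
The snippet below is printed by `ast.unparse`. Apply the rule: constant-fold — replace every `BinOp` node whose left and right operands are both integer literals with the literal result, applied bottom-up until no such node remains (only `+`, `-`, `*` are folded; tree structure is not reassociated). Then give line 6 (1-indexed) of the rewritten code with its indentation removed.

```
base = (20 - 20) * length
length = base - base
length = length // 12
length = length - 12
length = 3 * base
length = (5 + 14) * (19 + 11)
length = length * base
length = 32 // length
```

Transformed code:
base = 0 * length
length = base - base
length = length // 12
length = length - 12
length = 3 * base
length = 570
length = length * base
length = 32 // length

length = 570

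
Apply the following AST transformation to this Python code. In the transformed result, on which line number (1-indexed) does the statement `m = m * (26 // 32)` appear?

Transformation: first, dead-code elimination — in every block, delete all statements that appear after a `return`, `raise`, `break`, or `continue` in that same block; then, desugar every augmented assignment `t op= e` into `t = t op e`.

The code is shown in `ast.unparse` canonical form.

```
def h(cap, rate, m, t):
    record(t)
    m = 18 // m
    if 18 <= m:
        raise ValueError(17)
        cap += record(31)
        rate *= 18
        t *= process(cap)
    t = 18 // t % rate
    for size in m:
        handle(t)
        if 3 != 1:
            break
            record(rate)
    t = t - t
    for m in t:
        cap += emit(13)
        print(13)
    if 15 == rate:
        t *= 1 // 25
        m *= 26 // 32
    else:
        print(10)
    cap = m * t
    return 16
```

Transformed code:
def h(cap, rate, m, t):
    record(t)
    m = 18 // m
    if 18 <= m:
        raise ValueError(17)
    t = 18 // t % rate
    for size in m:
        handle(t)
        if 3 != 1:
            break
    t = t - t
    for m in t:
        cap = cap + emit(13)
        print(13)
    if 15 == rate:
        t = t * (1 // 25)
        m = m * (26 // 32)
    else:
        print(10)
    cap = m * t
    return 16

17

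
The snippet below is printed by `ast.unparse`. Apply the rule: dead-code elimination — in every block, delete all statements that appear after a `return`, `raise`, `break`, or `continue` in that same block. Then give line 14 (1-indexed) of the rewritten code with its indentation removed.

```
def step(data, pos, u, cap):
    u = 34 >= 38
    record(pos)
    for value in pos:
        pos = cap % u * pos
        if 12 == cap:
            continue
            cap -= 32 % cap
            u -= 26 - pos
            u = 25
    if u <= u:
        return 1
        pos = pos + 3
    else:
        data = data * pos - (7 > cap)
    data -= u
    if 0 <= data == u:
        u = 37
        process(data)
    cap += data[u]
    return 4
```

u = 37

Transformed code:
def step(data, pos, u, cap):
    u = 34 >= 38
    record(pos)
    for value in pos:
        pos = cap % u * pos
        if 12 == cap:
            continue
    if u <= u:
        return 1
    else:
        data = data * pos - (7 > cap)
    data -= u
    if 0 <= data == u:
        u = 37
        process(data)
    cap += data[u]
    return 4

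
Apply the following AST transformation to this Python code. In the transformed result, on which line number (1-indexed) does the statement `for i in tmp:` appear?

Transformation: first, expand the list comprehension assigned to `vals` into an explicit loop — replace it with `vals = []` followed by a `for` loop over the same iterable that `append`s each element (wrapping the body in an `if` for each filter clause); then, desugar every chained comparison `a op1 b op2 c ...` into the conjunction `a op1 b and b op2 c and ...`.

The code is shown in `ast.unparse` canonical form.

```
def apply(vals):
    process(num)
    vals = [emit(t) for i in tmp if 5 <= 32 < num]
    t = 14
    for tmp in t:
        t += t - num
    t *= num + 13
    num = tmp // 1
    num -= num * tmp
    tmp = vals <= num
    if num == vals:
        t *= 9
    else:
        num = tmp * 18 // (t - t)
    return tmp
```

Transformed code:
def apply(vals):
    process(num)
    vals = []
    for i in tmp:
        if 5 <= 32 and 32 < num:
            vals.append(emit(t))
    t = 14
    for tmp in t:
        t += t - num
    t *= num + 13
    num = tmp // 1
    num -= num * tmp
    tmp = vals <= num
    if num == vals:
        t *= 9
    else:
        num = tmp * 18 // (t - t)
    return tmp

4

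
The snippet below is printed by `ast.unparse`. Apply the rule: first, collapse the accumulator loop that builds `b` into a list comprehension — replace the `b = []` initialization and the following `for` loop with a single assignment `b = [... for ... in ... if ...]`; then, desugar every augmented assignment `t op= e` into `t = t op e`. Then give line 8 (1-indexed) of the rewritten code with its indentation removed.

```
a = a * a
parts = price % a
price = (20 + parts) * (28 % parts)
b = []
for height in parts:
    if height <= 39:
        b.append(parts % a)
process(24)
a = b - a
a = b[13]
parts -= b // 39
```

parts = parts - b // 39

Transformed code:
a = a * a
parts = price % a
price = (20 + parts) * (28 % parts)
b = [parts % a for height in parts if height <= 39]
process(24)
a = b - a
a = b[13]
parts = parts - b // 39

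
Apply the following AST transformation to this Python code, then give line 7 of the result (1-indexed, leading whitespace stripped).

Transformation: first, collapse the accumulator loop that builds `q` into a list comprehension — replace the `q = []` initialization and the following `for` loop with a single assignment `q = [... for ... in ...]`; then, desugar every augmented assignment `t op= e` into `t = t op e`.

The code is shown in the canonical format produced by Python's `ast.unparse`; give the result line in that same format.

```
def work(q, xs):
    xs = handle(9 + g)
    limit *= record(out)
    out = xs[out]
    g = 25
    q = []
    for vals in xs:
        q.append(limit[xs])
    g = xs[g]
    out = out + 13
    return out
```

g = xs[g]

Transformed code:
def work(q, xs):
    xs = handle(9 + g)
    limit = limit * record(out)
    out = xs[out]
    g = 25
    q = [limit[xs] for vals in xs]
    g = xs[g]
    out = out + 13
    return out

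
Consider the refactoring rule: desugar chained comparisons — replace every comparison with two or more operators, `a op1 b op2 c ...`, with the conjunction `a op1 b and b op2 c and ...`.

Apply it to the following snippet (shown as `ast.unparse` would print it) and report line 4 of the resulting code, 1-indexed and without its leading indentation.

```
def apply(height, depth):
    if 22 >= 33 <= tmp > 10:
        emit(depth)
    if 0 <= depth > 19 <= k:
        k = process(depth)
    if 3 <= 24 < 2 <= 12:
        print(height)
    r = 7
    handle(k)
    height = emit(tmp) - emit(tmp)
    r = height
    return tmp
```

if 0 <= depth and depth > 19 and (19 <= k):

Transformed code:
def apply(height, depth):
    if 22 >= 33 and 33 <= tmp and (tmp > 10):
        emit(depth)
    if 0 <= depth and depth > 19 and (19 <= k):
        k = process(depth)
    if 3 <= 24 and 24 < 2 and (2 <= 12):
        print(height)
    r = 7
    handle(k)
    height = emit(tmp) - emit(tmp)
    r = height
    return tmp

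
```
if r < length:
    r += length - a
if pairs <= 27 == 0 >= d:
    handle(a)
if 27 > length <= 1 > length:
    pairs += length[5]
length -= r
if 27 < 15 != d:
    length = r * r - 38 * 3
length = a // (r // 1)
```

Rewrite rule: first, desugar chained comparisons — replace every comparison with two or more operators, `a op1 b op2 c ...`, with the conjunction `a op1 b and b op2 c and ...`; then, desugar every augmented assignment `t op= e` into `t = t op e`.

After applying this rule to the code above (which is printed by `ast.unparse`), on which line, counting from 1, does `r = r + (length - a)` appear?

2

Transformed code:
if r < length:
    r = r + (length - a)
if pairs <= 27 and 27 == 0 and (0 >= d):
    handle(a)
if 27 > length and length <= 1 and (1 > length):
    pairs = pairs + length[5]
length = length - r
if 27 < 15 and 15 != d:
    length = r * r - 38 * 3
length = a // (r // 1)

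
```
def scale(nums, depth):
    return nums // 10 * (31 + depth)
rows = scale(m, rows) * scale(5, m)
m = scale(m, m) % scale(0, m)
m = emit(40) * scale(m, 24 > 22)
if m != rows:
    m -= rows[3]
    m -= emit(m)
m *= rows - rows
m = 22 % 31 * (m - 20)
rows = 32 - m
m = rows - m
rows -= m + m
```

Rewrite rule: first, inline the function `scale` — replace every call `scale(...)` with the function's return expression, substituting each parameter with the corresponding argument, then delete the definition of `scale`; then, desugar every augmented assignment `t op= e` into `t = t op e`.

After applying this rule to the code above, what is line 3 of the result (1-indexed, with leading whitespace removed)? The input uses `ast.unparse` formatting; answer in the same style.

Transformed code:
rows = m // 10 * (31 + rows) * (5 // 10 * (31 + m))
m = m // 10 * (31 + m) % (0 // 10 * (31 + m))
m = emit(40) * (m // 10 * (31 + (24 > 22)))
if m != rows:
    m = m - rows[3]
    m = m - emit(m)
m = m * (rows - rows)
m = 22 % 31 * (m - 20)
rows = 32 - m
m = rows - m
rows = rows - (m + m)

m = emit(40) * (m // 10 * (31 + (24 > 22)))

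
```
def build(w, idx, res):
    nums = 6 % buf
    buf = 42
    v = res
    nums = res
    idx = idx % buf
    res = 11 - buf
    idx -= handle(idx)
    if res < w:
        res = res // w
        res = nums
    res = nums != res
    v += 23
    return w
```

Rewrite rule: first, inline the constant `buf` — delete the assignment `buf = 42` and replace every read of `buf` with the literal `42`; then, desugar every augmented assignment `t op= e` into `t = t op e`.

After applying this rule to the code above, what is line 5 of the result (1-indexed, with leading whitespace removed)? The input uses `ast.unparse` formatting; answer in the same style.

Transformed code:
def build(w, idx, res):
    nums = 6 % 42
    v = res
    nums = res
    idx = idx % 42
    res = 11 - 42
    idx = idx - handle(idx)
    if res < w:
        res = res // w
        res = nums
    res = nums != res
    v = v + 23
    return w

idx = idx % 42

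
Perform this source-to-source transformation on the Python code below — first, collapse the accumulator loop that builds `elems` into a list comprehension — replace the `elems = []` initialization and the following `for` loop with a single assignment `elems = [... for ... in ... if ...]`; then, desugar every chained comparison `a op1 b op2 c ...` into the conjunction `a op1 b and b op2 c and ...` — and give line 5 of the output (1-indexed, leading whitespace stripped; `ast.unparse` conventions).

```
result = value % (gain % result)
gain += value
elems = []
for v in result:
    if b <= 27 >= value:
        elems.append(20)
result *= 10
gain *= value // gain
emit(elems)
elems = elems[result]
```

gain *= value // gain

Transformed code:
result = value % (gain % result)
gain += value
elems = [20 for v in result if b <= 27 and 27 >= value]
result *= 10
gain *= value // gain
emit(elems)
elems = elems[result]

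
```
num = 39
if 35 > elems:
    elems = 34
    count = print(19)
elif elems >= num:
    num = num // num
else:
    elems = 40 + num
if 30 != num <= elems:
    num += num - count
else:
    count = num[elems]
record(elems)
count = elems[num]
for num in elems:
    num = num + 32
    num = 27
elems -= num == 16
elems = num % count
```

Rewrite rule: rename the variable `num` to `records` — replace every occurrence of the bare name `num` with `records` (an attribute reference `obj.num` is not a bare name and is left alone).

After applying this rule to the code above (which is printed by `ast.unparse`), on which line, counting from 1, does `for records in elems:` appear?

Transformed code:
records = 39
if 35 > elems:
    elems = 34
    count = print(19)
elif elems >= records:
    records = records // records
else:
    elems = 40 + records
if 30 != records <= elems:
    records += records - count
else:
    count = records[elems]
record(elems)
count = elems[records]
for records in elems:
    records = records + 32
    records = 27
elems -= records == 16
elems = records % count

15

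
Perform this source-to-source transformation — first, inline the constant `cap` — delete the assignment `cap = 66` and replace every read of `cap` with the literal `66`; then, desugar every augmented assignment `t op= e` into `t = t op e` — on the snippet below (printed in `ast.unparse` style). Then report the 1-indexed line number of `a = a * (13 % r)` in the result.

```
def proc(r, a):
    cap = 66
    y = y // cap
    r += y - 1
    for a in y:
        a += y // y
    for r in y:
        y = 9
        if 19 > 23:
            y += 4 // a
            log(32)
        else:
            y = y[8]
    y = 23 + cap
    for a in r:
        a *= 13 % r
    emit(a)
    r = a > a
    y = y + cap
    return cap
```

15

Transformed code:
def proc(r, a):
    y = y // 66
    r = r + (y - 1)
    for a in y:
        a = a + y // y
    for r in y:
        y = 9
        if 19 > 23:
            y = y + 4 // a
            log(32)
        else:
            y = y[8]
    y = 23 + 66
    for a in r:
        a = a * (13 % r)
    emit(a)
    r = a > a
    y = y + 66
    return 66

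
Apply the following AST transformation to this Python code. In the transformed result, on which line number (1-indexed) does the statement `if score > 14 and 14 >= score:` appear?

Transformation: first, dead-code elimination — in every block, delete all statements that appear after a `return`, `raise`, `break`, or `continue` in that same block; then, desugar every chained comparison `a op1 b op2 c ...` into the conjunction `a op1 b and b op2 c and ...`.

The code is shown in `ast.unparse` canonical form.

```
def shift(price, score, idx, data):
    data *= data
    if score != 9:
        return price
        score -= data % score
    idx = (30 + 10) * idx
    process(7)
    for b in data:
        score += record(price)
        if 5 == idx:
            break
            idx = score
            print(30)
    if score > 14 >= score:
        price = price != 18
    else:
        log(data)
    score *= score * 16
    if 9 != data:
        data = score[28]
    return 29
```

Transformed code:
def shift(price, score, idx, data):
    data *= data
    if score != 9:
        return price
    idx = (30 + 10) * idx
    process(7)
    for b in data:
        score += record(price)
        if 5 == idx:
            break
    if score > 14 and 14 >= score:
        price = price != 18
    else:
        log(data)
    score *= score * 16
    if 9 != data:
        data = score[28]
    return 29

11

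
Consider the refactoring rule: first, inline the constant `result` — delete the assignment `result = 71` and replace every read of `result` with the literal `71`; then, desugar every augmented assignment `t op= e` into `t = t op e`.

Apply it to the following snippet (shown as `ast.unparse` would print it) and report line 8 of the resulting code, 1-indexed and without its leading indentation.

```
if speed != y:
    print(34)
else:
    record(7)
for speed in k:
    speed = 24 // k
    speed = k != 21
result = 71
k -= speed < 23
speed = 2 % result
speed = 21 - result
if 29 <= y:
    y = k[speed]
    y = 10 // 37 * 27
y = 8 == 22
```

k = k - (speed < 23)

Transformed code:
if speed != y:
    print(34)
else:
    record(7)
for speed in k:
    speed = 24 // k
    speed = k != 21
k = k - (speed < 23)
speed = 2 % 71
speed = 21 - 71
if 29 <= y:
    y = k[speed]
    y = 10 // 37 * 27
y = 8 == 22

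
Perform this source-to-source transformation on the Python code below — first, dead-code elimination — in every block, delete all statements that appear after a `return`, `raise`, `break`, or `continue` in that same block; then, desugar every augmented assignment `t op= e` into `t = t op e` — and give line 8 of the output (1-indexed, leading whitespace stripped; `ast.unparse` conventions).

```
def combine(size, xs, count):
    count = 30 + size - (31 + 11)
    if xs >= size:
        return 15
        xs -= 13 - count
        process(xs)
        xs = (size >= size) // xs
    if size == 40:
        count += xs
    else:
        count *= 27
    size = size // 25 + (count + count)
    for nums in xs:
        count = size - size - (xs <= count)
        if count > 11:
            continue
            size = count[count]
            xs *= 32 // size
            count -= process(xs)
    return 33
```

count = count * 27

Transformed code:
def combine(size, xs, count):
    count = 30 + size - (31 + 11)
    if xs >= size:
        return 15
    if size == 40:
        count = count + xs
    else:
        count = count * 27
    size = size // 25 + (count + count)
    for nums in xs:
        count = size - size - (xs <= count)
        if count > 11:
            continue
    return 33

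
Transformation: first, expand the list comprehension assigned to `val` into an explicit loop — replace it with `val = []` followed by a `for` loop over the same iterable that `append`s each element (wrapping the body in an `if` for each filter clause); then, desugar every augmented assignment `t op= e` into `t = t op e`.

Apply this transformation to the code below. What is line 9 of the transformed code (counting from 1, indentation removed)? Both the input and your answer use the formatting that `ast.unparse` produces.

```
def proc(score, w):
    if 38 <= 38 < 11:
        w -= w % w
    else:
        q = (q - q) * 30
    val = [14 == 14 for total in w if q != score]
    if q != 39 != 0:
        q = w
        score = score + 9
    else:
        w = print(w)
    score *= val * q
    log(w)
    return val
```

Transformed code:
def proc(score, w):
    if 38 <= 38 < 11:
        w = w - w % w
    else:
        q = (q - q) * 30
    val = []
    for total in w:
        if q != score:
            val.append(14 == 14)
    if q != 39 != 0:
        q = w
        score = score + 9
    else:
        w = print(w)
    score = score * (val * q)
    log(w)
    return val

val.append(14 == 14)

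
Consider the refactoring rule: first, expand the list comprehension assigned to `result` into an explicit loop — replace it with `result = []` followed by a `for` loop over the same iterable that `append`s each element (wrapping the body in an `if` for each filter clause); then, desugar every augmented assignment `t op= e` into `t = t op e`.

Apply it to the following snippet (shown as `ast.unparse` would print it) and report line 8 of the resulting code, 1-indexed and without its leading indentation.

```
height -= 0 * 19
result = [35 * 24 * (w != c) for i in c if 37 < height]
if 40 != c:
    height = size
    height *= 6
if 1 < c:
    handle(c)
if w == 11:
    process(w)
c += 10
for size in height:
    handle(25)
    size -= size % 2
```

Transformed code:
height = height - 0 * 19
result = []
for i in c:
    if 37 < height:
        result.append(35 * 24 * (w != c))
if 40 != c:
    height = size
    height = height * 6
if 1 < c:
    handle(c)
if w == 11:
    process(w)
c = c + 10
for size in height:
    handle(25)
    size = size - size % 2

height = height * 6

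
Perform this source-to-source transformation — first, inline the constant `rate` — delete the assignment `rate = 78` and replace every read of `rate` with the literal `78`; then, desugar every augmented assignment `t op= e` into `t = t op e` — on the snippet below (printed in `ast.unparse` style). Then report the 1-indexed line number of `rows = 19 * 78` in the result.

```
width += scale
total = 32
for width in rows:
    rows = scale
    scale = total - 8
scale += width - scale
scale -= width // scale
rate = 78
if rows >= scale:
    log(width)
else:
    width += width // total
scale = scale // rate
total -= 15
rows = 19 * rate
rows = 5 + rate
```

14

Transformed code:
width = width + scale
total = 32
for width in rows:
    rows = scale
    scale = total - 8
scale = scale + (width - scale)
scale = scale - width // scale
if rows >= scale:
    log(width)
else:
    width = width + width // total
scale = scale // 78
total = total - 15
rows = 19 * 78
rows = 5 + 78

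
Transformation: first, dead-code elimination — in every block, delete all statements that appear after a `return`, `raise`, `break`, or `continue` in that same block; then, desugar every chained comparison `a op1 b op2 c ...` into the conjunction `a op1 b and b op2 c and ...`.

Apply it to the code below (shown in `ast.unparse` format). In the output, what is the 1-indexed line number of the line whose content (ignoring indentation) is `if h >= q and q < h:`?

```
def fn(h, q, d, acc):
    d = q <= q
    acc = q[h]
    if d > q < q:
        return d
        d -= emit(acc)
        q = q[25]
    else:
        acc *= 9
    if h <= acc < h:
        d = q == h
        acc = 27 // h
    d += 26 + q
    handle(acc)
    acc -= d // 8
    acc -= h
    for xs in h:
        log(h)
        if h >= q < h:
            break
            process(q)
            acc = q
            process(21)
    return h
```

17

Transformed code:
def fn(h, q, d, acc):
    d = q <= q
    acc = q[h]
    if d > q and q < q:
        return d
    else:
        acc *= 9
    if h <= acc and acc < h:
        d = q == h
        acc = 27 // h
    d += 26 + q
    handle(acc)
    acc -= d // 8
    acc -= h
    for xs in h:
        log(h)
        if h >= q and q < h:
            break
    return h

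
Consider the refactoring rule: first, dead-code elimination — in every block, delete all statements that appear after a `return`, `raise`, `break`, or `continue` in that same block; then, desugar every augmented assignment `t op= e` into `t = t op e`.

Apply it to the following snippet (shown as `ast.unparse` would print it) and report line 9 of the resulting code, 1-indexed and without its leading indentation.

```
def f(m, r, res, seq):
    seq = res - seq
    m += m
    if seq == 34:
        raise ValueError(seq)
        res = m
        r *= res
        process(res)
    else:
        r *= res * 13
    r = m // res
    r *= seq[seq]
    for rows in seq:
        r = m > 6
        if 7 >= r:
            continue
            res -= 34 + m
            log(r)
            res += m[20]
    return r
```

Transformed code:
def f(m, r, res, seq):
    seq = res - seq
    m = m + m
    if seq == 34:
        raise ValueError(seq)
    else:
        r = r * (res * 13)
    r = m // res
    r = r * seq[seq]
    for rows in seq:
        r = m > 6
        if 7 >= r:
            continue
    return r

r = r * seq[seq]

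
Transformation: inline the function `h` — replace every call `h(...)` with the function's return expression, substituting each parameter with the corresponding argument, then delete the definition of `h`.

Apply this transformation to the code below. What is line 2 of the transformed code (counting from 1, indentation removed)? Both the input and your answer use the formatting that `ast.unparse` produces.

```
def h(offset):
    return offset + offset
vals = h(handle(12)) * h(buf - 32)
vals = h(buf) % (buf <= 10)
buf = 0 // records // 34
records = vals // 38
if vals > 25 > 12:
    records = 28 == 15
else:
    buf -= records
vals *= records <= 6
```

Transformed code:
vals = (handle(12) + handle(12)) * (buf - 32 + (buf - 32))
vals = (buf + buf) % (buf <= 10)
buf = 0 // records // 34
records = vals // 38
if vals > 25 > 12:
    records = 28 == 15
else:
    buf -= records
vals *= records <= 6

vals = (buf + buf) % (buf <= 10)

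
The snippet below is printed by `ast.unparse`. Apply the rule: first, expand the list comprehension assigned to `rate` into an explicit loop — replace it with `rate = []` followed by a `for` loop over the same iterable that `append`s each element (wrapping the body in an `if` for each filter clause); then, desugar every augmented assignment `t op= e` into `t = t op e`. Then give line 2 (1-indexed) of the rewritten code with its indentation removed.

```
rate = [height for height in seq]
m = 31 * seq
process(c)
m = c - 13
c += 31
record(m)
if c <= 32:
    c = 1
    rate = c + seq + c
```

Transformed code:
rate = []
for height in seq:
    rate.append(height)
m = 31 * seq
process(c)
m = c - 13
c = c + 31
record(m)
if c <= 32:
    c = 1
    rate = c + seq + c

for height in seq:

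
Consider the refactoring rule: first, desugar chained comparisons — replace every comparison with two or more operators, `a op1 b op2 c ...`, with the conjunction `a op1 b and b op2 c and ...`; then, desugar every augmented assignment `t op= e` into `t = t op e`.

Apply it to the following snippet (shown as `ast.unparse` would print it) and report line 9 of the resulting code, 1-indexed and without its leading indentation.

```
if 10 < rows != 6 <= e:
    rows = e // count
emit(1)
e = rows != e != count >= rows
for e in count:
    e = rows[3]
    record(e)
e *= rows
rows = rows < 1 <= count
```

Transformed code:
if 10 < rows and rows != 6 and (6 <= e):
    rows = e // count
emit(1)
e = rows != e and e != count and (count >= rows)
for e in count:
    e = rows[3]
    record(e)
e = e * rows
rows = rows < 1 and 1 <= count

rows = rows < 1 and 1 <= count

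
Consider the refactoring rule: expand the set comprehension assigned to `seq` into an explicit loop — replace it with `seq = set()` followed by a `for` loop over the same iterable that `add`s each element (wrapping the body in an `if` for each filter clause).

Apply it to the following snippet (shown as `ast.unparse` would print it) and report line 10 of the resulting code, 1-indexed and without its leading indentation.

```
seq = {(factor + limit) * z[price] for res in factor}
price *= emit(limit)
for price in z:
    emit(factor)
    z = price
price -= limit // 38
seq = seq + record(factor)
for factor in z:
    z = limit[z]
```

for factor in z:

Transformed code:
seq = set()
for res in factor:
    seq.add((factor + limit) * z[price])
price *= emit(limit)
for price in z:
    emit(factor)
    z = price
price -= limit // 38
seq = seq + record(factor)
for factor in z:
    z = limit[z]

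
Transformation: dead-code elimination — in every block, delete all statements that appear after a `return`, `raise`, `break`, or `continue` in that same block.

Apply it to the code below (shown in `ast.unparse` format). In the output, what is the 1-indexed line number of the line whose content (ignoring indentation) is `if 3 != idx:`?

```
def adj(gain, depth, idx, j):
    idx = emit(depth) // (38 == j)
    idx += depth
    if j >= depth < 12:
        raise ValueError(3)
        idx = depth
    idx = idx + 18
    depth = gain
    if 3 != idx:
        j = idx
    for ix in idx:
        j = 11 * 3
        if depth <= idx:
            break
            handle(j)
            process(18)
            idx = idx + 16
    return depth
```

Transformed code:
def adj(gain, depth, idx, j):
    idx = emit(depth) // (38 == j)
    idx += depth
    if j >= depth < 12:
        raise ValueError(3)
    idx = idx + 18
    depth = gain
    if 3 != idx:
        j = idx
    for ix in idx:
        j = 11 * 3
        if depth <= idx:
            break
    return depth

8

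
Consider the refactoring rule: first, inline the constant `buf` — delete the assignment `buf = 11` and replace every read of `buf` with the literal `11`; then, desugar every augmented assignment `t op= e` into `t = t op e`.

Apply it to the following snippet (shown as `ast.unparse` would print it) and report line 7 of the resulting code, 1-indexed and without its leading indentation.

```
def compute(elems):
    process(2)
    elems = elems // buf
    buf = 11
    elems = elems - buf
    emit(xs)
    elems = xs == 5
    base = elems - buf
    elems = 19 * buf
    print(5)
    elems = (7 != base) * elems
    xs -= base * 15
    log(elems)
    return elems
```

base = elems - 11

Transformed code:
def compute(elems):
    process(2)
    elems = elems // 11
    elems = elems - 11
    emit(xs)
    elems = xs == 5
    base = elems - 11
    elems = 19 * 11
    print(5)
    elems = (7 != base) * elems
    xs = xs - base * 15
    log(elems)
    return elems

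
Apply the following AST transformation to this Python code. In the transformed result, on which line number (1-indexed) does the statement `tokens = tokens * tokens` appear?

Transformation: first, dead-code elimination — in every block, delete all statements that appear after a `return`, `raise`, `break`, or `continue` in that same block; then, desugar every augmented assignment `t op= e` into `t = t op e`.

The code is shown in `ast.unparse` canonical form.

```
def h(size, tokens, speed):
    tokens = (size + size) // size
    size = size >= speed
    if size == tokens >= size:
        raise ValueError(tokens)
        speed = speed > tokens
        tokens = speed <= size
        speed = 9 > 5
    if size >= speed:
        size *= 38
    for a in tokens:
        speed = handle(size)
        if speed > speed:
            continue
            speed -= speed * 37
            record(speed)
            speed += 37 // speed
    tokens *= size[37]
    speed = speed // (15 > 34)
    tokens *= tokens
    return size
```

Transformed code:
def h(size, tokens, speed):
    tokens = (size + size) // size
    size = size >= speed
    if size == tokens >= size:
        raise ValueError(tokens)
    if size >= speed:
        size = size * 38
    for a in tokens:
        speed = handle(size)
        if speed > speed:
            continue
    tokens = tokens * size[37]
    speed = speed // (15 > 34)
    tokens = tokens * tokens
    return size

14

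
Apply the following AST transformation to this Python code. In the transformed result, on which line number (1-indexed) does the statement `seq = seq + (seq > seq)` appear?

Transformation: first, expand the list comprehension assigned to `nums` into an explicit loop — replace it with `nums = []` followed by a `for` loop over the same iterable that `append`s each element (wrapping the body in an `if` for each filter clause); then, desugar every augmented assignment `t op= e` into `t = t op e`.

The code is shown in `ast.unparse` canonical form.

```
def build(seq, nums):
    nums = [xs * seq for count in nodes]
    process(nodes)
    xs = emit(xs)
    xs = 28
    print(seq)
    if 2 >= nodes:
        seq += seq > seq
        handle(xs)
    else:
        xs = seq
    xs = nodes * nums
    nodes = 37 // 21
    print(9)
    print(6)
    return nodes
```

Transformed code:
def build(seq, nums):
    nums = []
    for count in nodes:
        nums.append(xs * seq)
    process(nodes)
    xs = emit(xs)
    xs = 28
    print(seq)
    if 2 >= nodes:
        seq = seq + (seq > seq)
        handle(xs)
    else:
        xs = seq
    xs = nodes * nums
    nodes = 37 // 21
    print(9)
    print(6)
    return nodes

10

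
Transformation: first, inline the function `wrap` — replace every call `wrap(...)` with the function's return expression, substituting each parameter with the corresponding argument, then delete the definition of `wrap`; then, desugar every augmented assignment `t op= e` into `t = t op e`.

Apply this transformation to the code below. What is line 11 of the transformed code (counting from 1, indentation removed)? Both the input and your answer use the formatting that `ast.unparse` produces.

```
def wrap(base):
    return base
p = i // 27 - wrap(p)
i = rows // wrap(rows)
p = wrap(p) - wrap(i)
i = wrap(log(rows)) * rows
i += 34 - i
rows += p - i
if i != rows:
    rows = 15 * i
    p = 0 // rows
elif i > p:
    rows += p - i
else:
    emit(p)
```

Transformed code:
p = i // 27 - p
i = rows // rows
p = p - i
i = log(rows) * rows
i = i + (34 - i)
rows = rows + (p - i)
if i != rows:
    rows = 15 * i
    p = 0 // rows
elif i > p:
    rows = rows + (p - i)
else:
    emit(p)

rows = rows + (p - i)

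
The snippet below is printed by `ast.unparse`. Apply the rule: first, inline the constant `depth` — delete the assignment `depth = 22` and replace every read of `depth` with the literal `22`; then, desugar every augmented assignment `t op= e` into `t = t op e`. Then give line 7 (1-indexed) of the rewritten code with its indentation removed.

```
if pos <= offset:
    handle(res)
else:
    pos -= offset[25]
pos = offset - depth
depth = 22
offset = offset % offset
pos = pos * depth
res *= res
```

Transformed code:
if pos <= offset:
    handle(res)
else:
    pos = pos - offset[25]
pos = offset - 22
offset = offset % offset
pos = pos * 22
res = res * res

pos = pos * 22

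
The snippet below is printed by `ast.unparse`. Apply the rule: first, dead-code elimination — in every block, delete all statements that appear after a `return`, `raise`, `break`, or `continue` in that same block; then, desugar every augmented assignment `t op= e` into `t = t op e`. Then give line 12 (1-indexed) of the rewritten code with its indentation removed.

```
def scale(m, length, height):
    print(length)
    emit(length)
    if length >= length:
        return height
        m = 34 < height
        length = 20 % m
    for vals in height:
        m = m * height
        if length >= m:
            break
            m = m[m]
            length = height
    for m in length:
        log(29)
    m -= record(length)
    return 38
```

m = m - record(length)

Transformed code:
def scale(m, length, height):
    print(length)
    emit(length)
    if length >= length:
        return height
    for vals in height:
        m = m * height
        if length >= m:
            break
    for m in length:
        log(29)
    m = m - record(length)
    return 38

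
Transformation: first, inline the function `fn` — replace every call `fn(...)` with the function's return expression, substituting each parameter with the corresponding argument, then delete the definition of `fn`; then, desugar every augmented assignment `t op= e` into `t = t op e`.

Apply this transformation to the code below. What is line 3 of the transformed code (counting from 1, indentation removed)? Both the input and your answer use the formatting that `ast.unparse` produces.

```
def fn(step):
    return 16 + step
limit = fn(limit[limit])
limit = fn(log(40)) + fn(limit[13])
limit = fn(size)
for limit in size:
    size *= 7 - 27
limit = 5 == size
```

Transformed code:
limit = 16 + limit[limit]
limit = 16 + log(40) + (16 + limit[13])
limit = 16 + size
for limit in size:
    size = size * (7 - 27)
limit = 5 == size

limit = 16 + size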